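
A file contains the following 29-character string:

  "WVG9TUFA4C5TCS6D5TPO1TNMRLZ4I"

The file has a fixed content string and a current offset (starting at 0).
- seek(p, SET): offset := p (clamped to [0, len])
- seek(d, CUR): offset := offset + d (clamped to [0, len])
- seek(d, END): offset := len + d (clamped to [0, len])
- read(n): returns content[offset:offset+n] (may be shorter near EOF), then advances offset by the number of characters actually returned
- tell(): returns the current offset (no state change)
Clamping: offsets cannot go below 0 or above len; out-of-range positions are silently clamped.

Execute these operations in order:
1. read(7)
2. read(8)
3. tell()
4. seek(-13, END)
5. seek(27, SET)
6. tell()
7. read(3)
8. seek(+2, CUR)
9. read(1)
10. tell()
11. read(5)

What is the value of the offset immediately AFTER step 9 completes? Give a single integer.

Answer: 29

Derivation:
After 1 (read(7)): returned 'WVG9TUF', offset=7
After 2 (read(8)): returned 'A4C5TCS6', offset=15
After 3 (tell()): offset=15
After 4 (seek(-13, END)): offset=16
After 5 (seek(27, SET)): offset=27
After 6 (tell()): offset=27
After 7 (read(3)): returned '4I', offset=29
After 8 (seek(+2, CUR)): offset=29
After 9 (read(1)): returned '', offset=29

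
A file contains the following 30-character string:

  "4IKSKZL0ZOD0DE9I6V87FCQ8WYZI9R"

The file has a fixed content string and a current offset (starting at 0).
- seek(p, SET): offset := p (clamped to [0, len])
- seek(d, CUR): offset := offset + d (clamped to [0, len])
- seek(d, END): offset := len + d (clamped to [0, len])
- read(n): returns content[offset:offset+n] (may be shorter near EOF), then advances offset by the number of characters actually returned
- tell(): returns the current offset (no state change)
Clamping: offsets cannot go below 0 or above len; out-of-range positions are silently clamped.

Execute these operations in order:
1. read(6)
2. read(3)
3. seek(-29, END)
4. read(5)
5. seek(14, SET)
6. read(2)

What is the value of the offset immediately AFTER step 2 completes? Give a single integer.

Answer: 9

Derivation:
After 1 (read(6)): returned '4IKSKZ', offset=6
After 2 (read(3)): returned 'L0Z', offset=9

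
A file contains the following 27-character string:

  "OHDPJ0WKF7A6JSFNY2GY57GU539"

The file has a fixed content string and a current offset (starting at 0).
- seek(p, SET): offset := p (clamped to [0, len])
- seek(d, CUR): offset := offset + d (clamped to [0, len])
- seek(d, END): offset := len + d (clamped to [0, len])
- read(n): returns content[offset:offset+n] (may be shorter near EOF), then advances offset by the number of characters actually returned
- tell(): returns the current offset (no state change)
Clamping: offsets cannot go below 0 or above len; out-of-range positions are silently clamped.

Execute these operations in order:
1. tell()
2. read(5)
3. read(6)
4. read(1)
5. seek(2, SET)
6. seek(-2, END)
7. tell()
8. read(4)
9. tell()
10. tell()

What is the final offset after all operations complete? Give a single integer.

After 1 (tell()): offset=0
After 2 (read(5)): returned 'OHDPJ', offset=5
After 3 (read(6)): returned '0WKF7A', offset=11
After 4 (read(1)): returned '6', offset=12
After 5 (seek(2, SET)): offset=2
After 6 (seek(-2, END)): offset=25
After 7 (tell()): offset=25
After 8 (read(4)): returned '39', offset=27
After 9 (tell()): offset=27
After 10 (tell()): offset=27

Answer: 27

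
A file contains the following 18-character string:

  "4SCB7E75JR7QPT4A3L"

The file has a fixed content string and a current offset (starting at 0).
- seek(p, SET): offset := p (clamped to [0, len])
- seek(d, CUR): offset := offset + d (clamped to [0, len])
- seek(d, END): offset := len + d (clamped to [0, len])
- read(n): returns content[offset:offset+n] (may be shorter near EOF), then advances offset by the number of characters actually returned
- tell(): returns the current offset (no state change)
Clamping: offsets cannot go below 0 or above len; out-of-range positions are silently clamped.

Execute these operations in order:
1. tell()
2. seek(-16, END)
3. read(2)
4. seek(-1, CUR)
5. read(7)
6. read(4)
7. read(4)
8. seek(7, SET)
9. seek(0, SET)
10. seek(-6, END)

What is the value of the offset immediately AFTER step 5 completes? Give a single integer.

After 1 (tell()): offset=0
After 2 (seek(-16, END)): offset=2
After 3 (read(2)): returned 'CB', offset=4
After 4 (seek(-1, CUR)): offset=3
After 5 (read(7)): returned 'B7E75JR', offset=10

Answer: 10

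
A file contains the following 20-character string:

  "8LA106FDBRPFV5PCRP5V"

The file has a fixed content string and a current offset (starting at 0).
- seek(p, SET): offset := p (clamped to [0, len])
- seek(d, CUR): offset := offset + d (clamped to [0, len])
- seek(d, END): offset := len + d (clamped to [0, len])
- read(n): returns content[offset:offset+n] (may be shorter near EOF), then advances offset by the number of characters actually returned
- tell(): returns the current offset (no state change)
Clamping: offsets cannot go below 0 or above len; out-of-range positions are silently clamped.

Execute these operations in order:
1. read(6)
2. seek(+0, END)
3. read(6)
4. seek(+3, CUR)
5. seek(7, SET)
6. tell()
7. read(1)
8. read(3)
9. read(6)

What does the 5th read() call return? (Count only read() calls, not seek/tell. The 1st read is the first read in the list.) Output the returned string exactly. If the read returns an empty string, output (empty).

After 1 (read(6)): returned '8LA106', offset=6
After 2 (seek(+0, END)): offset=20
After 3 (read(6)): returned '', offset=20
After 4 (seek(+3, CUR)): offset=20
After 5 (seek(7, SET)): offset=7
After 6 (tell()): offset=7
After 7 (read(1)): returned 'D', offset=8
After 8 (read(3)): returned 'BRP', offset=11
After 9 (read(6)): returned 'FV5PCR', offset=17

Answer: FV5PCR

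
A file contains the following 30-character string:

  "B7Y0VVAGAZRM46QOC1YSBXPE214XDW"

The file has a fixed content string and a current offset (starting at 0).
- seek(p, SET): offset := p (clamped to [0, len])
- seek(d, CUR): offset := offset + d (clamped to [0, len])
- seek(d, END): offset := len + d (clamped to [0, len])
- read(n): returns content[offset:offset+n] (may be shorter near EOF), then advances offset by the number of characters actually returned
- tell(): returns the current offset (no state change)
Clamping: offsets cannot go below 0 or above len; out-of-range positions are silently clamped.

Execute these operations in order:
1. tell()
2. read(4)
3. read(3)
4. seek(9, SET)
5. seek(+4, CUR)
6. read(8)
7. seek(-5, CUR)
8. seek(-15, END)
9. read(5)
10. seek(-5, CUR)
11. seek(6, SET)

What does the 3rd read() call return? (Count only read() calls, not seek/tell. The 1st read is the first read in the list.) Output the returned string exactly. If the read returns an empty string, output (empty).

After 1 (tell()): offset=0
After 2 (read(4)): returned 'B7Y0', offset=4
After 3 (read(3)): returned 'VVA', offset=7
After 4 (seek(9, SET)): offset=9
After 5 (seek(+4, CUR)): offset=13
After 6 (read(8)): returned '6QOC1YSB', offset=21
After 7 (seek(-5, CUR)): offset=16
After 8 (seek(-15, END)): offset=15
After 9 (read(5)): returned 'OC1YS', offset=20
After 10 (seek(-5, CUR)): offset=15
After 11 (seek(6, SET)): offset=6

Answer: 6QOC1YSB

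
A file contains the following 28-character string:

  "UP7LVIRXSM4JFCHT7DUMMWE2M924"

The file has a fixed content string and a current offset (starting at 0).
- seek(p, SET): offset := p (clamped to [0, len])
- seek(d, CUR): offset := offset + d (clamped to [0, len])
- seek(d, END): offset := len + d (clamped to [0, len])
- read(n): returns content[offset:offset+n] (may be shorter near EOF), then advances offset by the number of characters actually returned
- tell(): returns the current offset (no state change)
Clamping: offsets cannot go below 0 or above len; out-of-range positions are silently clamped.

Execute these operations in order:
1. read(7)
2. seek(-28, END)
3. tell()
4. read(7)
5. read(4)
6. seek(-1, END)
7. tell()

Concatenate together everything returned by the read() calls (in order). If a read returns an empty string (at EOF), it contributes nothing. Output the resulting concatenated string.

Answer: UP7LVIRUP7LVIRXSM4

Derivation:
After 1 (read(7)): returned 'UP7LVIR', offset=7
After 2 (seek(-28, END)): offset=0
After 3 (tell()): offset=0
After 4 (read(7)): returned 'UP7LVIR', offset=7
After 5 (read(4)): returned 'XSM4', offset=11
After 6 (seek(-1, END)): offset=27
After 7 (tell()): offset=27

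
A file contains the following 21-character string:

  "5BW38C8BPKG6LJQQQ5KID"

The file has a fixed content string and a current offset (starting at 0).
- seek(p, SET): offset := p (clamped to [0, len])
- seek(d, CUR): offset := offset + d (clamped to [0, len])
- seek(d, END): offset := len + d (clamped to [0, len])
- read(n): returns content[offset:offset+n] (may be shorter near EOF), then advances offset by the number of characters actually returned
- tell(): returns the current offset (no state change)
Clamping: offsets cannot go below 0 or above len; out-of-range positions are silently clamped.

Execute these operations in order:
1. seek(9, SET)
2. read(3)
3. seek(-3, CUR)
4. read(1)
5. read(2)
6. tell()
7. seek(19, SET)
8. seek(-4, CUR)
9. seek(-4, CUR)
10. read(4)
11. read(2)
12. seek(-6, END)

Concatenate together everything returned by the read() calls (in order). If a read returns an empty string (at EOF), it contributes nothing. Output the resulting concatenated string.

After 1 (seek(9, SET)): offset=9
After 2 (read(3)): returned 'KG6', offset=12
After 3 (seek(-3, CUR)): offset=9
After 4 (read(1)): returned 'K', offset=10
After 5 (read(2)): returned 'G6', offset=12
After 6 (tell()): offset=12
After 7 (seek(19, SET)): offset=19
After 8 (seek(-4, CUR)): offset=15
After 9 (seek(-4, CUR)): offset=11
After 10 (read(4)): returned '6LJQ', offset=15
After 11 (read(2)): returned 'QQ', offset=17
After 12 (seek(-6, END)): offset=15

Answer: KG6KG66LJQQQ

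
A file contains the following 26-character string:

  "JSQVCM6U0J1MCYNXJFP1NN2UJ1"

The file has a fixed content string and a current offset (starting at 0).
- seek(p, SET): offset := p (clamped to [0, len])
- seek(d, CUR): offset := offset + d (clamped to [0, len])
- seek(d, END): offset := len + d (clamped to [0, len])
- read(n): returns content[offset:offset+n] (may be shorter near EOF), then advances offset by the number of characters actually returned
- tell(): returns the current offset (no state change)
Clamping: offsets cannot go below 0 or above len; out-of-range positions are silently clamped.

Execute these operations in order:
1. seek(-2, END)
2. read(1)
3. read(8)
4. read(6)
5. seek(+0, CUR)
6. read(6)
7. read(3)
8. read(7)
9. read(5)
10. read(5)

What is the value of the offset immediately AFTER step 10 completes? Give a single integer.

After 1 (seek(-2, END)): offset=24
After 2 (read(1)): returned 'J', offset=25
After 3 (read(8)): returned '1', offset=26
After 4 (read(6)): returned '', offset=26
After 5 (seek(+0, CUR)): offset=26
After 6 (read(6)): returned '', offset=26
After 7 (read(3)): returned '', offset=26
After 8 (read(7)): returned '', offset=26
After 9 (read(5)): returned '', offset=26
After 10 (read(5)): returned '', offset=26

Answer: 26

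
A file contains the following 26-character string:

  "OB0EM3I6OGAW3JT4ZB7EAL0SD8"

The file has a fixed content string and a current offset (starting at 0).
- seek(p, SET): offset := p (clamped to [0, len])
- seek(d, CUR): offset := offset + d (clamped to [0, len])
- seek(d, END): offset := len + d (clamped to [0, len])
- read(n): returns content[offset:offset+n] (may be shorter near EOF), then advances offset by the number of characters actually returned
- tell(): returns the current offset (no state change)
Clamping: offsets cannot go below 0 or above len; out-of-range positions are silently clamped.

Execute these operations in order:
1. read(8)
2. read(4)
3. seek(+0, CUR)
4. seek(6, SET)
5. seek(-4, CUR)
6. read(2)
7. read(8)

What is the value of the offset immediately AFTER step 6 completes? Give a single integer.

After 1 (read(8)): returned 'OB0EM3I6', offset=8
After 2 (read(4)): returned 'OGAW', offset=12
After 3 (seek(+0, CUR)): offset=12
After 4 (seek(6, SET)): offset=6
After 5 (seek(-4, CUR)): offset=2
After 6 (read(2)): returned '0E', offset=4

Answer: 4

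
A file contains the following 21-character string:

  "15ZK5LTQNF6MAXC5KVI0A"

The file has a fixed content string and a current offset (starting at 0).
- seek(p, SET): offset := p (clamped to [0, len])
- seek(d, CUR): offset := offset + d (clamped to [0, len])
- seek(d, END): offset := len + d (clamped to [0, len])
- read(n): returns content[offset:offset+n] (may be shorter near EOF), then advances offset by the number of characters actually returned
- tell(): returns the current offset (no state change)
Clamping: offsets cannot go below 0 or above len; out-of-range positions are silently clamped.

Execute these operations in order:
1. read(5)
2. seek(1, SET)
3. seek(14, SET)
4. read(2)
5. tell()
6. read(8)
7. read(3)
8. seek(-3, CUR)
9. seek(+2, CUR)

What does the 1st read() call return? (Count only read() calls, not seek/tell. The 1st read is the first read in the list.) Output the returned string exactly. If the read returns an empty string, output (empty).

Answer: 15ZK5

Derivation:
After 1 (read(5)): returned '15ZK5', offset=5
After 2 (seek(1, SET)): offset=1
After 3 (seek(14, SET)): offset=14
After 4 (read(2)): returned 'C5', offset=16
After 5 (tell()): offset=16
After 6 (read(8)): returned 'KVI0A', offset=21
After 7 (read(3)): returned '', offset=21
After 8 (seek(-3, CUR)): offset=18
After 9 (seek(+2, CUR)): offset=20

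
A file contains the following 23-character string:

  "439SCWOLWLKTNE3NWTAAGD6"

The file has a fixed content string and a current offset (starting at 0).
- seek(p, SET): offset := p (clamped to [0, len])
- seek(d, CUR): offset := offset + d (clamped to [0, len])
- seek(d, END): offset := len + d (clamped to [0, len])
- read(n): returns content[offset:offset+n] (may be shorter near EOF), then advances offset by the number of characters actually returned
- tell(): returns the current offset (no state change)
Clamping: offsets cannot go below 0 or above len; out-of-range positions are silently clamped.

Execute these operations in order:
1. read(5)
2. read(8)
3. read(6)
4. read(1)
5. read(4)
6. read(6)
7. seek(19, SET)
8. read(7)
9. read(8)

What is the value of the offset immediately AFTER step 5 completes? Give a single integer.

Answer: 23

Derivation:
After 1 (read(5)): returned '439SC', offset=5
After 2 (read(8)): returned 'WOLWLKTN', offset=13
After 3 (read(6)): returned 'E3NWTA', offset=19
After 4 (read(1)): returned 'A', offset=20
After 5 (read(4)): returned 'GD6', offset=23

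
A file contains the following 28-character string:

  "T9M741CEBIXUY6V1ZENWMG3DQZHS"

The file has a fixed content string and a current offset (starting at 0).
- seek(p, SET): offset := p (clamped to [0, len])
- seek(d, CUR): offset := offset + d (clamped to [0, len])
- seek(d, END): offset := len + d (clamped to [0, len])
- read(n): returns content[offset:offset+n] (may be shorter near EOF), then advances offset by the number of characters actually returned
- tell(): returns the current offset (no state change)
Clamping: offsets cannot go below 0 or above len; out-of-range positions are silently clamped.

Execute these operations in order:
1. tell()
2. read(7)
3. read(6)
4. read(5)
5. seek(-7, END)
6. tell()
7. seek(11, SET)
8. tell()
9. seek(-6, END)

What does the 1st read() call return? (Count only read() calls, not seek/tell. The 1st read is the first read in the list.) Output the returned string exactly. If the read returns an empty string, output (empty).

After 1 (tell()): offset=0
After 2 (read(7)): returned 'T9M741C', offset=7
After 3 (read(6)): returned 'EBIXUY', offset=13
After 4 (read(5)): returned '6V1ZE', offset=18
After 5 (seek(-7, END)): offset=21
After 6 (tell()): offset=21
After 7 (seek(11, SET)): offset=11
After 8 (tell()): offset=11
After 9 (seek(-6, END)): offset=22

Answer: T9M741C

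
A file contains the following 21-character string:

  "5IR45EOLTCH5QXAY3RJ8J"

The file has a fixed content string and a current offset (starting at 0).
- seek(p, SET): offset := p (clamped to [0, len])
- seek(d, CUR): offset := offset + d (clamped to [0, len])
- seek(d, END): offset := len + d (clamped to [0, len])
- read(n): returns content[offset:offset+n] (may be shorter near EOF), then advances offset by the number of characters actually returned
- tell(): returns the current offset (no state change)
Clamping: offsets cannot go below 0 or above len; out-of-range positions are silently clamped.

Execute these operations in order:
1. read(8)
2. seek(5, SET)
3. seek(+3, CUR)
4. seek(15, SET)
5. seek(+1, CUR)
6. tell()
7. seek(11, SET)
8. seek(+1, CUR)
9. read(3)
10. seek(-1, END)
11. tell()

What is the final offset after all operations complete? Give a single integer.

After 1 (read(8)): returned '5IR45EOL', offset=8
After 2 (seek(5, SET)): offset=5
After 3 (seek(+3, CUR)): offset=8
After 4 (seek(15, SET)): offset=15
After 5 (seek(+1, CUR)): offset=16
After 6 (tell()): offset=16
After 7 (seek(11, SET)): offset=11
After 8 (seek(+1, CUR)): offset=12
After 9 (read(3)): returned 'QXA', offset=15
After 10 (seek(-1, END)): offset=20
After 11 (tell()): offset=20

Answer: 20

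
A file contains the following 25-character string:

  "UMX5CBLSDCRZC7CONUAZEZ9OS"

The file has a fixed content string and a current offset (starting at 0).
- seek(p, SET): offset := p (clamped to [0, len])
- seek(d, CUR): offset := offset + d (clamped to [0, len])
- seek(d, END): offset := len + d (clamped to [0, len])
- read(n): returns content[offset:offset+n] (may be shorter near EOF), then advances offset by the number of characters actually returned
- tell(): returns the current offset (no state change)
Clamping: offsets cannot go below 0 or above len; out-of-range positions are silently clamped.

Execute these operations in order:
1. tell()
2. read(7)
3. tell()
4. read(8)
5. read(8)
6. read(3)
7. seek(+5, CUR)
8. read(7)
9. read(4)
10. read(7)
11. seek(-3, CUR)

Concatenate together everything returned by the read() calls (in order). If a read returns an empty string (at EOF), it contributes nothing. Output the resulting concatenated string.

After 1 (tell()): offset=0
After 2 (read(7)): returned 'UMX5CBL', offset=7
After 3 (tell()): offset=7
After 4 (read(8)): returned 'SDCRZC7C', offset=15
After 5 (read(8)): returned 'ONUAZEZ9', offset=23
After 6 (read(3)): returned 'OS', offset=25
After 7 (seek(+5, CUR)): offset=25
After 8 (read(7)): returned '', offset=25
After 9 (read(4)): returned '', offset=25
After 10 (read(7)): returned '', offset=25
After 11 (seek(-3, CUR)): offset=22

Answer: UMX5CBLSDCRZC7CONUAZEZ9OS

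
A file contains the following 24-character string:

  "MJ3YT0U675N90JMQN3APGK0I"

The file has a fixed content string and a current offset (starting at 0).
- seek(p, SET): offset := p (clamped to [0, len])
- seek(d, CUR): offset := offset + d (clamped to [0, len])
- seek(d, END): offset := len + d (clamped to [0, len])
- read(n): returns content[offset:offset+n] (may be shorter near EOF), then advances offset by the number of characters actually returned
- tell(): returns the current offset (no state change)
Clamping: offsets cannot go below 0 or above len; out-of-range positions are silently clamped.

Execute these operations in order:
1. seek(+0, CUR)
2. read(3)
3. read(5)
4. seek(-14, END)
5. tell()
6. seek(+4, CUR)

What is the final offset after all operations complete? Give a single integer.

After 1 (seek(+0, CUR)): offset=0
After 2 (read(3)): returned 'MJ3', offset=3
After 3 (read(5)): returned 'YT0U6', offset=8
After 4 (seek(-14, END)): offset=10
After 5 (tell()): offset=10
After 6 (seek(+4, CUR)): offset=14

Answer: 14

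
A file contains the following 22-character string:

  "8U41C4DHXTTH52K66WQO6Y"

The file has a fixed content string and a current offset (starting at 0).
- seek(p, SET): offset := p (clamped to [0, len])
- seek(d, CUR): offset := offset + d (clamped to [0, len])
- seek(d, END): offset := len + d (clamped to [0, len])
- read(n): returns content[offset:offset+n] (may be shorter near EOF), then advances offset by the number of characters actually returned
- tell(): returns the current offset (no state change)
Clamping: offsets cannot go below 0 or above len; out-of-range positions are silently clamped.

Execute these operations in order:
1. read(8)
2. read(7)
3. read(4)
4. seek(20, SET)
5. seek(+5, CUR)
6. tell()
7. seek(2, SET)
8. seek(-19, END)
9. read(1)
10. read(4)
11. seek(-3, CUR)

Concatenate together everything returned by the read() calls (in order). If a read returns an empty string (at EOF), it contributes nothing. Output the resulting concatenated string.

Answer: 8U41C4DHXTTH52K66WQ1C4DH

Derivation:
After 1 (read(8)): returned '8U41C4DH', offset=8
After 2 (read(7)): returned 'XTTH52K', offset=15
After 3 (read(4)): returned '66WQ', offset=19
After 4 (seek(20, SET)): offset=20
After 5 (seek(+5, CUR)): offset=22
After 6 (tell()): offset=22
After 7 (seek(2, SET)): offset=2
After 8 (seek(-19, END)): offset=3
After 9 (read(1)): returned '1', offset=4
After 10 (read(4)): returned 'C4DH', offset=8
After 11 (seek(-3, CUR)): offset=5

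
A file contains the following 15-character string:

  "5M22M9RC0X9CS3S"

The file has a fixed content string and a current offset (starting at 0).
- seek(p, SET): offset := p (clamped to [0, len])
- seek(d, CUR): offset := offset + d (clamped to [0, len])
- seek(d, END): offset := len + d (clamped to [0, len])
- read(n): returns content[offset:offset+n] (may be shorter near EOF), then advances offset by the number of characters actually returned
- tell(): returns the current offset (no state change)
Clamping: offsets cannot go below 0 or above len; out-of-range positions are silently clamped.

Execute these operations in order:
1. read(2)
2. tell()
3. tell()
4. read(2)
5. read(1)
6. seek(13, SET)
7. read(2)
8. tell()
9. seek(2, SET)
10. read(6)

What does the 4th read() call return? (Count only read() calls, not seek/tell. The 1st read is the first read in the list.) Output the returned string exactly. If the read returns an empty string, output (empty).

Answer: 3S

Derivation:
After 1 (read(2)): returned '5M', offset=2
After 2 (tell()): offset=2
After 3 (tell()): offset=2
After 4 (read(2)): returned '22', offset=4
After 5 (read(1)): returned 'M', offset=5
After 6 (seek(13, SET)): offset=13
After 7 (read(2)): returned '3S', offset=15
After 8 (tell()): offset=15
After 9 (seek(2, SET)): offset=2
After 10 (read(6)): returned '22M9RC', offset=8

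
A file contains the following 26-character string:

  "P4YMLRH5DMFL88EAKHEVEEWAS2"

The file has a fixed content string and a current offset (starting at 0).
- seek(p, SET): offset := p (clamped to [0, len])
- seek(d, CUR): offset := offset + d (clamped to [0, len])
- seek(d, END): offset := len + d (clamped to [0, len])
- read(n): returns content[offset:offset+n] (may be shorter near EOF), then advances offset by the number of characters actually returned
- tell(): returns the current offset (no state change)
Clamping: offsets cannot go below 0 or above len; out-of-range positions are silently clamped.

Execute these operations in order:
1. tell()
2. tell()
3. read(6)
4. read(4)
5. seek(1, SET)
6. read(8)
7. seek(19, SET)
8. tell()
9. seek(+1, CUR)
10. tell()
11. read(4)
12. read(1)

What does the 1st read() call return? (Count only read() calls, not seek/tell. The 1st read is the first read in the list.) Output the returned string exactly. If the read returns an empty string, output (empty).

Answer: P4YMLR

Derivation:
After 1 (tell()): offset=0
After 2 (tell()): offset=0
After 3 (read(6)): returned 'P4YMLR', offset=6
After 4 (read(4)): returned 'H5DM', offset=10
After 5 (seek(1, SET)): offset=1
After 6 (read(8)): returned '4YMLRH5D', offset=9
After 7 (seek(19, SET)): offset=19
After 8 (tell()): offset=19
After 9 (seek(+1, CUR)): offset=20
After 10 (tell()): offset=20
After 11 (read(4)): returned 'EEWA', offset=24
After 12 (read(1)): returned 'S', offset=25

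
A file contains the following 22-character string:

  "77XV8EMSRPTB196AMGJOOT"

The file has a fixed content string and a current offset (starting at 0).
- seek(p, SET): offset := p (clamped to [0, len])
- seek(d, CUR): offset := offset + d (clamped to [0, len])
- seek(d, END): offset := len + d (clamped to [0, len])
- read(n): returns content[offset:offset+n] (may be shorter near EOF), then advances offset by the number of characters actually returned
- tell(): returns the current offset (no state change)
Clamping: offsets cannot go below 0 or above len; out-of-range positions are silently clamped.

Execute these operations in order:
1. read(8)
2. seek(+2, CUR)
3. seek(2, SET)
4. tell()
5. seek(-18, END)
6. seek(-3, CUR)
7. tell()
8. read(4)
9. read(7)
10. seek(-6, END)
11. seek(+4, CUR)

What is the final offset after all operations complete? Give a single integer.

After 1 (read(8)): returned '77XV8EMS', offset=8
After 2 (seek(+2, CUR)): offset=10
After 3 (seek(2, SET)): offset=2
After 4 (tell()): offset=2
After 5 (seek(-18, END)): offset=4
After 6 (seek(-3, CUR)): offset=1
After 7 (tell()): offset=1
After 8 (read(4)): returned '7XV8', offset=5
After 9 (read(7)): returned 'EMSRPTB', offset=12
After 10 (seek(-6, END)): offset=16
After 11 (seek(+4, CUR)): offset=20

Answer: 20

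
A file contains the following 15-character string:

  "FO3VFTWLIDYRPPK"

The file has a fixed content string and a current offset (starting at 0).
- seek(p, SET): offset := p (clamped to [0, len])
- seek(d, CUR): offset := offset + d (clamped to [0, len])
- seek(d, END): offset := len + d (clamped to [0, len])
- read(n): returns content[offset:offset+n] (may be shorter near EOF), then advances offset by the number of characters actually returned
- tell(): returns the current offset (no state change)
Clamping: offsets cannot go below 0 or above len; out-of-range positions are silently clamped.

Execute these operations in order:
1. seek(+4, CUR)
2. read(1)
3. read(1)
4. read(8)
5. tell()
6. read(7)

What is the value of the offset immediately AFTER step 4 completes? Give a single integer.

Answer: 14

Derivation:
After 1 (seek(+4, CUR)): offset=4
After 2 (read(1)): returned 'F', offset=5
After 3 (read(1)): returned 'T', offset=6
After 4 (read(8)): returned 'WLIDYRPP', offset=14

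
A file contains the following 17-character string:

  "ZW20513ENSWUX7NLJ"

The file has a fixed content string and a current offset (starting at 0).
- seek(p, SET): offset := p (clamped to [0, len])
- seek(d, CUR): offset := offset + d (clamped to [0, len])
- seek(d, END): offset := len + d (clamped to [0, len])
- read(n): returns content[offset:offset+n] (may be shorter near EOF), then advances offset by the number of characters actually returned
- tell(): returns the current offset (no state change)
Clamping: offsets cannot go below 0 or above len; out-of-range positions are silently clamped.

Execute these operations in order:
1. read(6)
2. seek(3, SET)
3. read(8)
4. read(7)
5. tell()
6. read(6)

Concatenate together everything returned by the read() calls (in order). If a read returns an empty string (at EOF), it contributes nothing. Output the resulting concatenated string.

Answer: ZW20510513ENSWUX7NLJ

Derivation:
After 1 (read(6)): returned 'ZW2051', offset=6
After 2 (seek(3, SET)): offset=3
After 3 (read(8)): returned '0513ENSW', offset=11
After 4 (read(7)): returned 'UX7NLJ', offset=17
After 5 (tell()): offset=17
After 6 (read(6)): returned '', offset=17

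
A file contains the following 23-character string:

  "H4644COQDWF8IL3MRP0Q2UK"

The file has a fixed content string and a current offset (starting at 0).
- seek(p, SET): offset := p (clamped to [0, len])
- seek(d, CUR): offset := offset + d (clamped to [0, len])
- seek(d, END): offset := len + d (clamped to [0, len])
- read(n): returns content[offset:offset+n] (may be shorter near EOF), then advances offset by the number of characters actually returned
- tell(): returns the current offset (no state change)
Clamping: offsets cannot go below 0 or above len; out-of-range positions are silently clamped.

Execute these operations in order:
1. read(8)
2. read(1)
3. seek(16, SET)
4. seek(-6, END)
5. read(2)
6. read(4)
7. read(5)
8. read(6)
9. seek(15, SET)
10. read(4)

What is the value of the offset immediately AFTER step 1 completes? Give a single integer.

Answer: 8

Derivation:
After 1 (read(8)): returned 'H4644COQ', offset=8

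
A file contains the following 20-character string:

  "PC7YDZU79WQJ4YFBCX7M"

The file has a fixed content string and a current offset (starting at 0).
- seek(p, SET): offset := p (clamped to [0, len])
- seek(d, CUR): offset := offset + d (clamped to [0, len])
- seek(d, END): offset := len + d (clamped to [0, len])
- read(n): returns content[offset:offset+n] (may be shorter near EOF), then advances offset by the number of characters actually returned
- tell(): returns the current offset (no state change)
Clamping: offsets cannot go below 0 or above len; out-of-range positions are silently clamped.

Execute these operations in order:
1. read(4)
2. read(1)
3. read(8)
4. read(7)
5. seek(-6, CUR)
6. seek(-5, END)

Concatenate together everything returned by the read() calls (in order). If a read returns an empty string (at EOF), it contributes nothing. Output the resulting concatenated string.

Answer: PC7YDZU79WQJ4YFBCX7M

Derivation:
After 1 (read(4)): returned 'PC7Y', offset=4
After 2 (read(1)): returned 'D', offset=5
After 3 (read(8)): returned 'ZU79WQJ4', offset=13
After 4 (read(7)): returned 'YFBCX7M', offset=20
After 5 (seek(-6, CUR)): offset=14
After 6 (seek(-5, END)): offset=15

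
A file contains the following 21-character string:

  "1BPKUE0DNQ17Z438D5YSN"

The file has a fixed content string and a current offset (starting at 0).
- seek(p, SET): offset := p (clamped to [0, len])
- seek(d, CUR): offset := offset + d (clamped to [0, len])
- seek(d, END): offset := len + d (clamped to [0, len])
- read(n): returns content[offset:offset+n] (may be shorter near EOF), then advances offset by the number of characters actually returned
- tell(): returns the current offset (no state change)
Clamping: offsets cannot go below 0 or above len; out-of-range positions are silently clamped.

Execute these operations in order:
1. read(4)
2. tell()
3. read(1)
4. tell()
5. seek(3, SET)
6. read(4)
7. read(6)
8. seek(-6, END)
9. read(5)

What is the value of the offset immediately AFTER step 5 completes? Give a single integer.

Answer: 3

Derivation:
After 1 (read(4)): returned '1BPK', offset=4
After 2 (tell()): offset=4
After 3 (read(1)): returned 'U', offset=5
After 4 (tell()): offset=5
After 5 (seek(3, SET)): offset=3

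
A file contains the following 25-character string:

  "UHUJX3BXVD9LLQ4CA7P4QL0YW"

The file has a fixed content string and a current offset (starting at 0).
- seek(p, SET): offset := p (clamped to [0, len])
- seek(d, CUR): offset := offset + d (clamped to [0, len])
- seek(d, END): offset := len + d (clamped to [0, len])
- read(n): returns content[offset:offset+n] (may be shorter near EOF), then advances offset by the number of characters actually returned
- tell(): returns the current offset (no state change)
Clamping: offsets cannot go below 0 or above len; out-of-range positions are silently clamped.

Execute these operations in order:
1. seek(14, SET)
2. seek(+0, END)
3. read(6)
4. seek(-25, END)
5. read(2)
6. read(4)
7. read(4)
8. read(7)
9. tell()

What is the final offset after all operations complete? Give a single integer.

After 1 (seek(14, SET)): offset=14
After 2 (seek(+0, END)): offset=25
After 3 (read(6)): returned '', offset=25
After 4 (seek(-25, END)): offset=0
After 5 (read(2)): returned 'UH', offset=2
After 6 (read(4)): returned 'UJX3', offset=6
After 7 (read(4)): returned 'BXVD', offset=10
After 8 (read(7)): returned '9LLQ4CA', offset=17
After 9 (tell()): offset=17

Answer: 17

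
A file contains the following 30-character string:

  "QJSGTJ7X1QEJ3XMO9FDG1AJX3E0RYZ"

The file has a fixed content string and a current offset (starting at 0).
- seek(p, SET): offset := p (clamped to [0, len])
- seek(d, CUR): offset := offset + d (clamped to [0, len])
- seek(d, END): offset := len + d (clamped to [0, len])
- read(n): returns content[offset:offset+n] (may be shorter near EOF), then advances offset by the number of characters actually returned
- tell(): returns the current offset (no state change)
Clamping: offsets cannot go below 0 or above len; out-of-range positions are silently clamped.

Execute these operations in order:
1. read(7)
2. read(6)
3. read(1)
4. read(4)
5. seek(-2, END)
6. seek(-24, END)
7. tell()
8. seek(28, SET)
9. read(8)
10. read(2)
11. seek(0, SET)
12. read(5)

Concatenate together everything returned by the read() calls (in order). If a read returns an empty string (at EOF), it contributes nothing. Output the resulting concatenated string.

After 1 (read(7)): returned 'QJSGTJ7', offset=7
After 2 (read(6)): returned 'X1QEJ3', offset=13
After 3 (read(1)): returned 'X', offset=14
After 4 (read(4)): returned 'MO9F', offset=18
After 5 (seek(-2, END)): offset=28
After 6 (seek(-24, END)): offset=6
After 7 (tell()): offset=6
After 8 (seek(28, SET)): offset=28
After 9 (read(8)): returned 'YZ', offset=30
After 10 (read(2)): returned '', offset=30
After 11 (seek(0, SET)): offset=0
After 12 (read(5)): returned 'QJSGT', offset=5

Answer: QJSGTJ7X1QEJ3XMO9FYZQJSGT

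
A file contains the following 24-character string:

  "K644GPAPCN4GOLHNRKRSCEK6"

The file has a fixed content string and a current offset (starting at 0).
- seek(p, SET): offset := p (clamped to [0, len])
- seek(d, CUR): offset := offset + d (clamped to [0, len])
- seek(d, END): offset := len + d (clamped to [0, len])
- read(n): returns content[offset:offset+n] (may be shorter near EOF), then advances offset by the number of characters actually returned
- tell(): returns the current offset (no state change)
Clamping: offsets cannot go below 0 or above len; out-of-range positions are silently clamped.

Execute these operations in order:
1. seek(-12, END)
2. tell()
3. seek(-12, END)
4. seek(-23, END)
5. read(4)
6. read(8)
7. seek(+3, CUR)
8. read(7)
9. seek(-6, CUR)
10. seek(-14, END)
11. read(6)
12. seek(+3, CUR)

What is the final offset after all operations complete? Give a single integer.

After 1 (seek(-12, END)): offset=12
After 2 (tell()): offset=12
After 3 (seek(-12, END)): offset=12
After 4 (seek(-23, END)): offset=1
After 5 (read(4)): returned '644G', offset=5
After 6 (read(8)): returned 'PAPCN4GO', offset=13
After 7 (seek(+3, CUR)): offset=16
After 8 (read(7)): returned 'RKRSCEK', offset=23
After 9 (seek(-6, CUR)): offset=17
After 10 (seek(-14, END)): offset=10
After 11 (read(6)): returned '4GOLHN', offset=16
After 12 (seek(+3, CUR)): offset=19

Answer: 19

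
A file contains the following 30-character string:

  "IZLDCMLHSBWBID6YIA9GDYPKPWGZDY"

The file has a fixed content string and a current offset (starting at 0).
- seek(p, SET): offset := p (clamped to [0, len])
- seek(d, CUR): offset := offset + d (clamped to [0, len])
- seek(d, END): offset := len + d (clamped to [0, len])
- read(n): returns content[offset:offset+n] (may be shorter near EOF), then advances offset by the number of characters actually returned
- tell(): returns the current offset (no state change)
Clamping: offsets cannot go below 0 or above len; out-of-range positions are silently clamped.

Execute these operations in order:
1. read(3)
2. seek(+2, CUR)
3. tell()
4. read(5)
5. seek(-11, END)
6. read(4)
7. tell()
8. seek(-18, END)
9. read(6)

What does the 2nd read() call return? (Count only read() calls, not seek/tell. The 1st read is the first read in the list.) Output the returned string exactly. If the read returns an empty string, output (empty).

Answer: MLHSB

Derivation:
After 1 (read(3)): returned 'IZL', offset=3
After 2 (seek(+2, CUR)): offset=5
After 3 (tell()): offset=5
After 4 (read(5)): returned 'MLHSB', offset=10
After 5 (seek(-11, END)): offset=19
After 6 (read(4)): returned 'GDYP', offset=23
After 7 (tell()): offset=23
After 8 (seek(-18, END)): offset=12
After 9 (read(6)): returned 'ID6YIA', offset=18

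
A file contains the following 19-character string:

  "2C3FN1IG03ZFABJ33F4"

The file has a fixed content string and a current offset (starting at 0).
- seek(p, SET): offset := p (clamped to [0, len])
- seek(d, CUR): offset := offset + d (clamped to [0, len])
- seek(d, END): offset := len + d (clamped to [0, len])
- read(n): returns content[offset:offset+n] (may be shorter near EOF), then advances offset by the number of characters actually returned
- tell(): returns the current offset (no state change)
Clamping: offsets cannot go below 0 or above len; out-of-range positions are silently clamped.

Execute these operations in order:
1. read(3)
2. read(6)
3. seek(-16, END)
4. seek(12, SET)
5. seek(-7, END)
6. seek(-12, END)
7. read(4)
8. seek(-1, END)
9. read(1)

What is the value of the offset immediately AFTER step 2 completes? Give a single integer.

Answer: 9

Derivation:
After 1 (read(3)): returned '2C3', offset=3
After 2 (read(6)): returned 'FN1IG0', offset=9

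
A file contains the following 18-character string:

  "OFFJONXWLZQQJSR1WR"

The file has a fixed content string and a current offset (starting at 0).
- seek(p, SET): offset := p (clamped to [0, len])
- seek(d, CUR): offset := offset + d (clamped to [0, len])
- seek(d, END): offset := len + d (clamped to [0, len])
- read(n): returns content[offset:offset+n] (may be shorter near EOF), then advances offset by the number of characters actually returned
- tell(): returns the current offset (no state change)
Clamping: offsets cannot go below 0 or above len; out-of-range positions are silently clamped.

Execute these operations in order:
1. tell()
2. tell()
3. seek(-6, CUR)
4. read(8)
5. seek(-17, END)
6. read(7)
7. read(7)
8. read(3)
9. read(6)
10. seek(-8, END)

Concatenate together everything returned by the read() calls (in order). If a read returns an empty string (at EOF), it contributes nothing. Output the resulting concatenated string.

Answer: OFFJONXWFFJONXWLZQQJSR1WR

Derivation:
After 1 (tell()): offset=0
After 2 (tell()): offset=0
After 3 (seek(-6, CUR)): offset=0
After 4 (read(8)): returned 'OFFJONXW', offset=8
After 5 (seek(-17, END)): offset=1
After 6 (read(7)): returned 'FFJONXW', offset=8
After 7 (read(7)): returned 'LZQQJSR', offset=15
After 8 (read(3)): returned '1WR', offset=18
After 9 (read(6)): returned '', offset=18
After 10 (seek(-8, END)): offset=10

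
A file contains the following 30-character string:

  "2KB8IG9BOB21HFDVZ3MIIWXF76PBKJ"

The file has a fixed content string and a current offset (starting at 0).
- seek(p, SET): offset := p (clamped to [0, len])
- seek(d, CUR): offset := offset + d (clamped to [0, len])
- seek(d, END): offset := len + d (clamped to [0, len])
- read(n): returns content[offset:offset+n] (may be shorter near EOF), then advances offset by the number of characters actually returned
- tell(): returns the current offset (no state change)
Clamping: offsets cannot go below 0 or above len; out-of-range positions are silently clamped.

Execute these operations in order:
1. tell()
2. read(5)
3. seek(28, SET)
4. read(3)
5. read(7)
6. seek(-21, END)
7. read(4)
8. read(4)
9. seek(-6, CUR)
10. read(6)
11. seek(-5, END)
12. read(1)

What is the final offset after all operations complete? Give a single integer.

After 1 (tell()): offset=0
After 2 (read(5)): returned '2KB8I', offset=5
After 3 (seek(28, SET)): offset=28
After 4 (read(3)): returned 'KJ', offset=30
After 5 (read(7)): returned '', offset=30
After 6 (seek(-21, END)): offset=9
After 7 (read(4)): returned 'B21H', offset=13
After 8 (read(4)): returned 'FDVZ', offset=17
After 9 (seek(-6, CUR)): offset=11
After 10 (read(6)): returned '1HFDVZ', offset=17
After 11 (seek(-5, END)): offset=25
After 12 (read(1)): returned '6', offset=26

Answer: 26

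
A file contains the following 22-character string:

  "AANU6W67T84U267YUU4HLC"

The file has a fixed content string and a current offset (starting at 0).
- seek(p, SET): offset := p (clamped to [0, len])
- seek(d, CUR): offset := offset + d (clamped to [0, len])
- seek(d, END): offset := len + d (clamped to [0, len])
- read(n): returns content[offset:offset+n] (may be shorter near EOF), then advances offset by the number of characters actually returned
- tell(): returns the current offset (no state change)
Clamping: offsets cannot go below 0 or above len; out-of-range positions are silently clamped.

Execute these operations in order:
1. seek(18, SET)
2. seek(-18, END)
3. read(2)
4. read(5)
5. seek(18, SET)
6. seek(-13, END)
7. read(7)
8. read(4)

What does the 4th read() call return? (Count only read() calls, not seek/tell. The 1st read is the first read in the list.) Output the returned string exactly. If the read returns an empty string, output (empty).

Answer: UU4H

Derivation:
After 1 (seek(18, SET)): offset=18
After 2 (seek(-18, END)): offset=4
After 3 (read(2)): returned '6W', offset=6
After 4 (read(5)): returned '67T84', offset=11
After 5 (seek(18, SET)): offset=18
After 6 (seek(-13, END)): offset=9
After 7 (read(7)): returned '84U267Y', offset=16
After 8 (read(4)): returned 'UU4H', offset=20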